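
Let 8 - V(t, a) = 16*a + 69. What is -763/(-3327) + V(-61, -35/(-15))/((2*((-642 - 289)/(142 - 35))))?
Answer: 12142097/2064958 ≈ 5.8801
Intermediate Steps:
V(t, a) = -61 - 16*a (V(t, a) = 8 - (16*a + 69) = 8 - (69 + 16*a) = 8 + (-69 - 16*a) = -61 - 16*a)
-763/(-3327) + V(-61, -35/(-15))/((2*((-642 - 289)/(142 - 35)))) = -763/(-3327) + (-61 - (-560)/(-15))/((2*((-642 - 289)/(142 - 35)))) = -763*(-1/3327) + (-61 - (-560)*(-1)/15)/((2*(-931/107))) = 763/3327 + (-61 - 16*7/3)/((2*(-931*1/107))) = 763/3327 + (-61 - 112/3)/((2*(-931/107))) = 763/3327 - 295/(3*(-1862/107)) = 763/3327 - 295/3*(-107/1862) = 763/3327 + 31565/5586 = 12142097/2064958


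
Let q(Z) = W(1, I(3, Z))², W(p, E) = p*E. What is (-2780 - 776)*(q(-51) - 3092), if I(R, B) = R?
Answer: 10963148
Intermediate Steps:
W(p, E) = E*p
q(Z) = 9 (q(Z) = (3*1)² = 3² = 9)
(-2780 - 776)*(q(-51) - 3092) = (-2780 - 776)*(9 - 3092) = -3556*(-3083) = 10963148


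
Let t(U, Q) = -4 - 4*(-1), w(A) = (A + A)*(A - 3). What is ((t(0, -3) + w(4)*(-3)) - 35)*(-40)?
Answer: 2360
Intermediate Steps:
w(A) = 2*A*(-3 + A) (w(A) = (2*A)*(-3 + A) = 2*A*(-3 + A))
t(U, Q) = 0 (t(U, Q) = -4 + 4 = 0)
((t(0, -3) + w(4)*(-3)) - 35)*(-40) = ((0 + (2*4*(-3 + 4))*(-3)) - 35)*(-40) = ((0 + (2*4*1)*(-3)) - 35)*(-40) = ((0 + 8*(-3)) - 35)*(-40) = ((0 - 24) - 35)*(-40) = (-24 - 35)*(-40) = -59*(-40) = 2360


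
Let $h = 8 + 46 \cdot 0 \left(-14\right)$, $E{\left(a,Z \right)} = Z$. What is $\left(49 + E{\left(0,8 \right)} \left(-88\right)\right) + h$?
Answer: $-647$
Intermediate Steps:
$h = 8$ ($h = 8 + 46 \cdot 0 = 8 + 0 = 8$)
$\left(49 + E{\left(0,8 \right)} \left(-88\right)\right) + h = \left(49 + 8 \left(-88\right)\right) + 8 = \left(49 - 704\right) + 8 = -655 + 8 = -647$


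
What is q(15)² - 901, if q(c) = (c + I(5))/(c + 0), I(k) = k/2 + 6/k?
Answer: -20237531/22500 ≈ -899.45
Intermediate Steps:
I(k) = k/2 + 6/k (I(k) = k*(½) + 6/k = k/2 + 6/k)
q(c) = (37/10 + c)/c (q(c) = (c + ((½)*5 + 6/5))/(c + 0) = (c + (5/2 + 6*(⅕)))/c = (c + (5/2 + 6/5))/c = (c + 37/10)/c = (37/10 + c)/c)
q(15)² - 901 = ((37/10 + 15)/15)² - 901 = ((1/15)*(187/10))² - 901 = (187/150)² - 901 = 34969/22500 - 901 = -20237531/22500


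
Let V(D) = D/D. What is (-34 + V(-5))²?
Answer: 1089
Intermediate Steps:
V(D) = 1
(-34 + V(-5))² = (-34 + 1)² = (-33)² = 1089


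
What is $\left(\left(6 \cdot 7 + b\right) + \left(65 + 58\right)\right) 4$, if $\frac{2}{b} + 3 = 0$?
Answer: $\frac{1972}{3} \approx 657.33$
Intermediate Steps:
$b = - \frac{2}{3}$ ($b = \frac{2}{-3 + 0} = \frac{2}{-3} = 2 \left(- \frac{1}{3}\right) = - \frac{2}{3} \approx -0.66667$)
$\left(\left(6 \cdot 7 + b\right) + \left(65 + 58\right)\right) 4 = \left(\left(6 \cdot 7 - \frac{2}{3}\right) + \left(65 + 58\right)\right) 4 = \left(\left(42 - \frac{2}{3}\right) + 123\right) 4 = \left(\frac{124}{3} + 123\right) 4 = \frac{493}{3} \cdot 4 = \frac{1972}{3}$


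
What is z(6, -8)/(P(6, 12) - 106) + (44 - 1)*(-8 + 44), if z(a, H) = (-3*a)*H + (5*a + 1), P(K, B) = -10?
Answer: 179393/116 ≈ 1546.5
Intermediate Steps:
z(a, H) = 1 + 5*a - 3*H*a (z(a, H) = -3*H*a + (1 + 5*a) = 1 + 5*a - 3*H*a)
z(6, -8)/(P(6, 12) - 106) + (44 - 1)*(-8 + 44) = (1 + 5*6 - 3*(-8)*6)/(-10 - 106) + (44 - 1)*(-8 + 44) = (1 + 30 + 144)/(-116) + 43*36 = -1/116*175 + 1548 = -175/116 + 1548 = 179393/116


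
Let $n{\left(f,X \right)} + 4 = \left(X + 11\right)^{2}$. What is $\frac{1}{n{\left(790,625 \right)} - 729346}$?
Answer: $- \frac{1}{324854} \approx -3.0783 \cdot 10^{-6}$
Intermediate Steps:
$n{\left(f,X \right)} = -4 + \left(11 + X\right)^{2}$ ($n{\left(f,X \right)} = -4 + \left(X + 11\right)^{2} = -4 + \left(11 + X\right)^{2}$)
$\frac{1}{n{\left(790,625 \right)} - 729346} = \frac{1}{\left(-4 + \left(11 + 625\right)^{2}\right) - 729346} = \frac{1}{\left(-4 + 636^{2}\right) - 729346} = \frac{1}{\left(-4 + 404496\right) - 729346} = \frac{1}{404492 - 729346} = \frac{1}{-324854} = - \frac{1}{324854}$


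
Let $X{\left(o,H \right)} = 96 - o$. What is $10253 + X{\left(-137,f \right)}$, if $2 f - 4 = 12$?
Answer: $10486$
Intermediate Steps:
$f = 8$ ($f = 2 + \frac{1}{2} \cdot 12 = 2 + 6 = 8$)
$10253 + X{\left(-137,f \right)} = 10253 + \left(96 - -137\right) = 10253 + \left(96 + 137\right) = 10253 + 233 = 10486$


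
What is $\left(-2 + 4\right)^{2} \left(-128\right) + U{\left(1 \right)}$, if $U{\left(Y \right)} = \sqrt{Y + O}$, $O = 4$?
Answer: $-512 + \sqrt{5} \approx -509.76$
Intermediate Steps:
$U{\left(Y \right)} = \sqrt{4 + Y}$ ($U{\left(Y \right)} = \sqrt{Y + 4} = \sqrt{4 + Y}$)
$\left(-2 + 4\right)^{2} \left(-128\right) + U{\left(1 \right)} = \left(-2 + 4\right)^{2} \left(-128\right) + \sqrt{4 + 1} = 2^{2} \left(-128\right) + \sqrt{5} = 4 \left(-128\right) + \sqrt{5} = -512 + \sqrt{5}$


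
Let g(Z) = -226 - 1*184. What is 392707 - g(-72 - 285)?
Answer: 393117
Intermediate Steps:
g(Z) = -410 (g(Z) = -226 - 184 = -410)
392707 - g(-72 - 285) = 392707 - 1*(-410) = 392707 + 410 = 393117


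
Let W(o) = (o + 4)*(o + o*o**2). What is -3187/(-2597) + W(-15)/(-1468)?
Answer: -46081807/1906198 ≈ -24.175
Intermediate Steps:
W(o) = (4 + o)*(o + o**3)
-3187/(-2597) + W(-15)/(-1468) = -3187/(-2597) - 15*(4 - 15 + (-15)**3 + 4*(-15)**2)/(-1468) = -3187*(-1/2597) - 15*(4 - 15 - 3375 + 4*225)*(-1/1468) = 3187/2597 - 15*(4 - 15 - 3375 + 900)*(-1/1468) = 3187/2597 - 15*(-2486)*(-1/1468) = 3187/2597 + 37290*(-1/1468) = 3187/2597 - 18645/734 = -46081807/1906198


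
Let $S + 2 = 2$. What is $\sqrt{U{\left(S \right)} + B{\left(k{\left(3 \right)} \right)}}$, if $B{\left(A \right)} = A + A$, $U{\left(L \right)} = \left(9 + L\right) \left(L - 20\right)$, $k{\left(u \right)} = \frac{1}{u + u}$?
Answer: $\frac{7 i \sqrt{33}}{3} \approx 13.404 i$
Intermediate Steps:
$S = 0$ ($S = -2 + 2 = 0$)
$k{\left(u \right)} = \frac{1}{2 u}$
$U{\left(L \right)} = \left(-20 + L\right) \left(9 + L\right)$ ($U{\left(L \right)} = \left(9 + L\right) \left(-20 + L\right) = \left(-20 + L\right) \left(9 + L\right)$)
$B{\left(A \right)} = 2 A$
$\sqrt{U{\left(S \right)} + B{\left(k{\left(3 \right)} \right)}} = \sqrt{\left(-180 + 0^{2} - 0\right) + 2 \frac{1}{2 \cdot 3}} = \sqrt{\left(-180 + 0 + 0\right) + 2 \cdot \frac{1}{2} \cdot \frac{1}{3}} = \sqrt{-180 + 2 \cdot \frac{1}{6}} = \sqrt{-180 + \frac{1}{3}} = \sqrt{- \frac{539}{3}} = \frac{7 i \sqrt{33}}{3}$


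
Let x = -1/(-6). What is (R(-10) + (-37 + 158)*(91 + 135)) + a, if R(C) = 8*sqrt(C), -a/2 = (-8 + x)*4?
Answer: 82226/3 + 8*I*sqrt(10) ≈ 27409.0 + 25.298*I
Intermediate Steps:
x = 1/6 (x = -1*(-1/6) = 1/6 ≈ 0.16667)
a = 188/3 (a = -2*(-8 + 1/6)*4 = -(-47)*4/3 = -2*(-94/3) = 188/3 ≈ 62.667)
(R(-10) + (-37 + 158)*(91 + 135)) + a = (8*sqrt(-10) + (-37 + 158)*(91 + 135)) + 188/3 = (8*(I*sqrt(10)) + 121*226) + 188/3 = (8*I*sqrt(10) + 27346) + 188/3 = (27346 + 8*I*sqrt(10)) + 188/3 = 82226/3 + 8*I*sqrt(10)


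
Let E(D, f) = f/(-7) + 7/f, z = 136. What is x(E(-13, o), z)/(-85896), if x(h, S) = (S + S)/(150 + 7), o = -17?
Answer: -34/1685709 ≈ -2.0170e-5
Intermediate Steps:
E(D, f) = 7/f - f/7 (E(D, f) = f*(-⅐) + 7/f = -f/7 + 7/f = 7/f - f/7)
x(h, S) = 2*S/157 (x(h, S) = (2*S)/157 = (2*S)*(1/157) = 2*S/157)
x(E(-13, o), z)/(-85896) = ((2/157)*136)/(-85896) = (272/157)*(-1/85896) = -34/1685709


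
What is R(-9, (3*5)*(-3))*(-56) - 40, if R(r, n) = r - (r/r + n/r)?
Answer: 800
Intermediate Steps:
R(r, n) = -1 + r - n/r (R(r, n) = r - (1 + n/r) = r + (-1 - n/r) = -1 + r - n/r)
R(-9, (3*5)*(-3))*(-56) - 40 = (-1 - 9 - 1*(3*5)*(-3)/(-9))*(-56) - 40 = (-1 - 9 - 1*15*(-3)*(-⅑))*(-56) - 40 = (-1 - 9 - 1*(-45)*(-⅑))*(-56) - 40 = (-1 - 9 - 5)*(-56) - 40 = -15*(-56) - 40 = 840 - 40 = 800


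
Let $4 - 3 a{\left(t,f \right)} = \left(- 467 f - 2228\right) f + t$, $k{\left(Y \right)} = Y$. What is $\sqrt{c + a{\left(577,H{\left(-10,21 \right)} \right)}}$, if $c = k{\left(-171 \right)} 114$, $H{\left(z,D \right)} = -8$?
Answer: $\frac{7 i \sqrt{2877}}{3} \approx 125.15 i$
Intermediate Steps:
$c = -19494$ ($c = \left(-171\right) 114 = -19494$)
$a{\left(t,f \right)} = \frac{4}{3} - \frac{t}{3} - \frac{f \left(-2228 - 467 f\right)}{3}$ ($a{\left(t,f \right)} = \frac{4}{3} - \frac{\left(- 467 f - 2228\right) f + t}{3} = \frac{4}{3} - \frac{\left(-2228 - 467 f\right) f + t}{3} = \frac{4}{3} - \frac{f \left(-2228 - 467 f\right) + t}{3} = \frac{4}{3} - \frac{t + f \left(-2228 - 467 f\right)}{3} = \frac{4}{3} - \left(\frac{t}{3} + \frac{f \left(-2228 - 467 f\right)}{3}\right) = \frac{4}{3} - \frac{t}{3} - \frac{f \left(-2228 - 467 f\right)}{3}$)
$\sqrt{c + a{\left(577,H{\left(-10,21 \right)} \right)}} = \sqrt{-19494 + \left(\frac{4}{3} - \frac{577}{3} + \frac{467 \left(-8\right)^{2}}{3} + \frac{2228}{3} \left(-8\right)\right)} = \sqrt{-19494 + \left(\frac{4}{3} - \frac{577}{3} + \frac{467}{3} \cdot 64 - \frac{17824}{3}\right)} = \sqrt{-19494 + \left(\frac{4}{3} - \frac{577}{3} + \frac{29888}{3} - \frac{17824}{3}\right)} = \sqrt{-19494 + \frac{11491}{3}} = \sqrt{- \frac{46991}{3}} = \frac{7 i \sqrt{2877}}{3}$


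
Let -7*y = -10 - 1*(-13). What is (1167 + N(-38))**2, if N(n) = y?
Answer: 66683556/49 ≈ 1.3609e+6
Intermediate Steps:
y = -3/7 (y = -(-10 - 1*(-13))/7 = -(-10 + 13)/7 = -1/7*3 = -3/7 ≈ -0.42857)
N(n) = -3/7
(1167 + N(-38))**2 = (1167 - 3/7)**2 = (8166/7)**2 = 66683556/49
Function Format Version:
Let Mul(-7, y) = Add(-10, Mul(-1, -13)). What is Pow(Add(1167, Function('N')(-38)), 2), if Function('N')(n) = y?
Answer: Rational(66683556, 49) ≈ 1.3609e+6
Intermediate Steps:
y = Rational(-3, 7) (y = Mul(Rational(-1, 7), Add(-10, Mul(-1, -13))) = Mul(Rational(-1, 7), Add(-10, 13)) = Mul(Rational(-1, 7), 3) = Rational(-3, 7) ≈ -0.42857)
Function('N')(n) = Rational(-3, 7)
Pow(Add(1167, Function('N')(-38)), 2) = Pow(Add(1167, Rational(-3, 7)), 2) = Pow(Rational(8166, 7), 2) = Rational(66683556, 49)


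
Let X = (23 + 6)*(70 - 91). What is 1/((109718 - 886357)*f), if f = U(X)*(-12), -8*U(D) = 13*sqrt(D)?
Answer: 2*I*sqrt(609)/18445952889 ≈ 2.6757e-9*I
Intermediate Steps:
X = -609 (X = 29*(-21) = -609)
U(D) = -13*sqrt(D)/8
f = 39*I*sqrt(609)/2 (f = -13*I*sqrt(609)/8*(-12) = 39*I*sqrt(609)/2 ≈ 481.22*I)
1/((109718 - 886357)*f) = 1/((109718 - 886357)*((39*I*sqrt(609)/2))) = (-2*I*sqrt(609)/23751)/(-776639) = -(-2)*I*sqrt(609)/18445952889 = 2*I*sqrt(609)/18445952889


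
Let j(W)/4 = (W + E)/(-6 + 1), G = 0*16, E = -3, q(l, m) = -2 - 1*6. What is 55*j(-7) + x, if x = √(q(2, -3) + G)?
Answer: 440 + 2*I*√2 ≈ 440.0 + 2.8284*I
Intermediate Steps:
q(l, m) = -8 (q(l, m) = -2 - 6 = -8)
G = 0
j(W) = 12/5 - 4*W/5 (j(W) = 4*((W - 3)/(-6 + 1)) = 4*((-3 + W)/(-5)) = 4*((-3 + W)*(-⅕)) = 4*(⅗ - W/5) = 12/5 - 4*W/5)
x = 2*I*√2 (x = √(-8 + 0) = √(-8) = 2*I*√2 ≈ 2.8284*I)
55*j(-7) + x = 55*(12/5 - ⅘*(-7)) + 2*I*√2 = 55*(12/5 + 28/5) + 2*I*√2 = 55*8 + 2*I*√2 = 440 + 2*I*√2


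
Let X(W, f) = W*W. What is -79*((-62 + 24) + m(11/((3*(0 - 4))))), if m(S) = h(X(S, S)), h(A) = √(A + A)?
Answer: 3002 - 869*√2/12 ≈ 2899.6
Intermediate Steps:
X(W, f) = W²
h(A) = √2*√A (h(A) = √(2*A) = √2*√A)
m(S) = √2*√(S²)
-79*((-62 + 24) + m(11/((3*(0 - 4))))) = -79*((-62 + 24) + √2*√((11/((3*(0 - 4))))²)) = -79*(-38 + √2*√((11/((3*(-4))))²)) = -79*(-38 + √2*√((11/(-12))²)) = -79*(-38 + √2*√((11*(-1/12))²)) = -79*(-38 + √2*√((-11/12)²)) = -79*(-38 + √2*√(121/144)) = -79*(-38 + √2*(11/12)) = -79*(-38 + 11*√2/12) = -(-3002 + 869*√2/12) = 3002 - 869*√2/12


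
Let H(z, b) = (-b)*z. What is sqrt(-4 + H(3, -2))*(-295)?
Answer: -295*sqrt(2) ≈ -417.19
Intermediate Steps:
H(z, b) = -b*z
sqrt(-4 + H(3, -2))*(-295) = sqrt(-4 - 1*(-2)*3)*(-295) = sqrt(-4 + 6)*(-295) = sqrt(2)*(-295) = -295*sqrt(2)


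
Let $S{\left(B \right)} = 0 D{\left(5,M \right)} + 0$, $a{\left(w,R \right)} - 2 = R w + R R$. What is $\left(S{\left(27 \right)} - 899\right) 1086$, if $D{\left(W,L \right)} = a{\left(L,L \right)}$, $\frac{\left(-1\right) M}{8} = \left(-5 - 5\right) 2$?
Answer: $-976314$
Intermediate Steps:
$a{\left(w,R \right)} = 2 + R^{2} + R w$ ($a{\left(w,R \right)} = 2 + \left(R w + R R\right) = 2 + \left(R w + R^{2}\right) = 2 + \left(R^{2} + R w\right) = 2 + R^{2} + R w$)
$M = 160$ ($M = - 8 \left(-5 - 5\right) 2 = - 8 \left(\left(-10\right) 2\right) = \left(-8\right) \left(-20\right) = 160$)
$D{\left(W,L \right)} = 2 + 2 L^{2}$ ($D{\left(W,L \right)} = 2 + L^{2} + L L = 2 + L^{2} + L^{2} = 2 + 2 L^{2}$)
$S{\left(B \right)} = 0$ ($S{\left(B \right)} = 0 \left(2 + 2 \cdot 160^{2}\right) + 0 = 0 \left(2 + 2 \cdot 25600\right) + 0 = 0 \left(2 + 51200\right) + 0 = 0 \cdot 51202 + 0 = 0 + 0 = 0$)
$\left(S{\left(27 \right)} - 899\right) 1086 = \left(0 - 899\right) 1086 = \left(-899\right) 1086 = -976314$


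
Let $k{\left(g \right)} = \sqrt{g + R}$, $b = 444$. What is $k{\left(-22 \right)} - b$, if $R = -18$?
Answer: $-444 + 2 i \sqrt{10} \approx -444.0 + 6.3246 i$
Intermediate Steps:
$k{\left(g \right)} = \sqrt{-18 + g}$ ($k{\left(g \right)} = \sqrt{g - 18} = \sqrt{-18 + g}$)
$k{\left(-22 \right)} - b = \sqrt{-18 - 22} - 444 = \sqrt{-40} - 444 = 2 i \sqrt{10} - 444 = -444 + 2 i \sqrt{10}$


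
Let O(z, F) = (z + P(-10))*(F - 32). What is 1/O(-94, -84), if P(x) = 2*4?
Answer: 1/9976 ≈ 0.00010024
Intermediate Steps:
P(x) = 8
O(z, F) = (-32 + F)*(8 + z) (O(z, F) = (z + 8)*(F - 32) = (8 + z)*(-32 + F) = (-32 + F)*(8 + z))
1/O(-94, -84) = 1/(-256 - 32*(-94) + 8*(-84) - 84*(-94)) = 1/(-256 + 3008 - 672 + 7896) = 1/9976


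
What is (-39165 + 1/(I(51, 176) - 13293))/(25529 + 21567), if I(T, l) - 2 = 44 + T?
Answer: -516821341/621478816 ≈ -0.83160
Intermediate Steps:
I(T, l) = 46 + T (I(T, l) = 2 + (44 + T) = 46 + T)
(-39165 + 1/(I(51, 176) - 13293))/(25529 + 21567) = (-39165 + 1/((46 + 51) - 13293))/(25529 + 21567) = (-39165 + 1/(97 - 13293))/47096 = (-39165 + 1/(-13196))*(1/47096) = (-39165 - 1/13196)*(1/47096) = -516821341/13196*1/47096 = -516821341/621478816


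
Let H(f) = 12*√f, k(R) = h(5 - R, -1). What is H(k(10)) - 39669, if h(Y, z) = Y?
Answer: -39669 + 12*I*√5 ≈ -39669.0 + 26.833*I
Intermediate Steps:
k(R) = 5 - R
H(k(10)) - 39669 = 12*√(5 - 1*10) - 39669 = 12*√(5 - 10) - 39669 = 12*√(-5) - 39669 = 12*(I*√5) - 39669 = 12*I*√5 - 39669 = -39669 + 12*I*√5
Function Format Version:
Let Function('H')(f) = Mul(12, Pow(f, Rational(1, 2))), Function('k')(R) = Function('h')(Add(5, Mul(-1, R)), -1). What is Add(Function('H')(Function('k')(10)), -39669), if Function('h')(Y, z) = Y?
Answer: Add(-39669, Mul(12, I, Pow(5, Rational(1, 2)))) ≈ Add(-39669., Mul(26.833, I))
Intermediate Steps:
Function('k')(R) = Add(5, Mul(-1, R))
Add(Function('H')(Function('k')(10)), -39669) = Add(Mul(12, Pow(Add(5, Mul(-1, 10)), Rational(1, 2))), -39669) = Add(Mul(12, Pow(Add(5, -10), Rational(1, 2))), -39669) = Add(Mul(12, Pow(-5, Rational(1, 2))), -39669) = Add(Mul(12, Mul(I, Pow(5, Rational(1, 2)))), -39669) = Add(Mul(12, I, Pow(5, Rational(1, 2))), -39669) = Add(-39669, Mul(12, I, Pow(5, Rational(1, 2))))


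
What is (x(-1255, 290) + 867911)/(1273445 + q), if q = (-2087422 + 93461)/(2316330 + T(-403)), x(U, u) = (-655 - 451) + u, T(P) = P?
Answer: 2008128722065/2949203664554 ≈ 0.68091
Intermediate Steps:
x(U, u) = -1106 + u
q = -1993961/2315927 (q = (-2087422 + 93461)/(2316330 - 403) = -1993961/2315927 ≈ -0.86098)
(x(-1255, 290) + 867911)/(1273445 + q) = ((-1106 + 290) + 867911)/(1273445 - 1993961/2315927) = (-816 + 867911)/(2949203664554/2315927) = 867095*(2315927/2949203664554) = 2008128722065/2949203664554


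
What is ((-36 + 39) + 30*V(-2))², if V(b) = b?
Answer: 3249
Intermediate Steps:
((-36 + 39) + 30*V(-2))² = ((-36 + 39) + 30*(-2))² = (3 - 60)² = (-57)² = 3249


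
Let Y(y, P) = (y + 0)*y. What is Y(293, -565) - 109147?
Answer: -23298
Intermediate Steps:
Y(y, P) = y² (Y(y, P) = y*y = y²)
Y(293, -565) - 109147 = 293² - 109147 = 85849 - 109147 = -23298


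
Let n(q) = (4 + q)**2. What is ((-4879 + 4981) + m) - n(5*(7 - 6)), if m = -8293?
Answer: -8272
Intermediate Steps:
((-4879 + 4981) + m) - n(5*(7 - 6)) = ((-4879 + 4981) - 8293) - (4 + 5*(7 - 6))**2 = (102 - 8293) - (4 + 5*1)**2 = -8191 - (4 + 5)**2 = -8191 - 1*9**2 = -8191 - 1*81 = -8191 - 81 = -8272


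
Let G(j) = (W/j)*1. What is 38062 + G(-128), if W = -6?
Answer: 2435971/64 ≈ 38062.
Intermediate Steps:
G(j) = -6/j (G(j) = -6/j*1 = -6/j)
38062 + G(-128) = 38062 - 6/(-128) = 38062 - 6*(-1/128) = 38062 + 3/64 = 2435971/64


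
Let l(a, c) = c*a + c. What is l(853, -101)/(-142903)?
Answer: 86254/142903 ≈ 0.60358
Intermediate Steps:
l(a, c) = c + a*c (l(a, c) = a*c + c = c + a*c)
l(853, -101)/(-142903) = -101*(1 + 853)/(-142903) = -101*854*(-1/142903) = -86254*(-1/142903) = 86254/142903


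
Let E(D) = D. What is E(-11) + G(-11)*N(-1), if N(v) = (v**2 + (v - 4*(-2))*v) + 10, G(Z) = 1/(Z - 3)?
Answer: -79/7 ≈ -11.286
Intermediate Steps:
G(Z) = 1/(-3 + Z)
N(v) = 10 + v**2 + v*(8 + v) (N(v) = (v**2 + (v + 8)*v) + 10 = (v**2 + (8 + v)*v) + 10 = (v**2 + v*(8 + v)) + 10 = 10 + v**2 + v*(8 + v))
E(-11) + G(-11)*N(-1) = -11 + (10 + 2*(-1)**2 + 8*(-1))/(-3 - 11) = -11 + (10 + 2*1 - 8)/(-14) = -11 - (10 + 2 - 8)/14 = -11 - 1/14*4 = -11 - 2/7 = -79/7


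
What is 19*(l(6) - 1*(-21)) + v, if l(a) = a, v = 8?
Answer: 521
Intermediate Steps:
19*(l(6) - 1*(-21)) + v = 19*(6 - 1*(-21)) + 8 = 19*(6 + 21) + 8 = 19*27 + 8 = 513 + 8 = 521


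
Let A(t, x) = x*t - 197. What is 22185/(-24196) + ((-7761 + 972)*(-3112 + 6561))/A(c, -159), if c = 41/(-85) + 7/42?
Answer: 32104635901825/201286524 ≈ 1.5950e+5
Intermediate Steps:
c = -161/510 (c = 41*(-1/85) + 7*(1/42) = -41/85 + 1/6 = -161/510 ≈ -0.31569)
A(t, x) = -197 + t*x (A(t, x) = t*x - 197 = -197 + t*x)
22185/(-24196) + ((-7761 + 972)*(-3112 + 6561))/A(c, -159) = 22185/(-24196) + ((-7761 + 972)*(-3112 + 6561))/(-197 - 161/510*(-159)) = 22185*(-1/24196) + (-6789*3449)/(-197 + 8533/170) = -22185/24196 - 23415261/(-24957/170) = -22185/24196 - 23415261*(-170/24957) = -22185/24196 + 1326864790/8319 = 32104635901825/201286524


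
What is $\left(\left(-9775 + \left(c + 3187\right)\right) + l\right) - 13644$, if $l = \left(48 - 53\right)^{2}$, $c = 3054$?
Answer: $-17153$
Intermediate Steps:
$l = 25$ ($l = \left(-5\right)^{2} = 25$)
$\left(\left(-9775 + \left(c + 3187\right)\right) + l\right) - 13644 = \left(\left(-9775 + \left(3054 + 3187\right)\right) + 25\right) - 13644 = \left(\left(-9775 + 6241\right) + 25\right) - 13644 = \left(-3534 + 25\right) - 13644 = -3509 - 13644 = -17153$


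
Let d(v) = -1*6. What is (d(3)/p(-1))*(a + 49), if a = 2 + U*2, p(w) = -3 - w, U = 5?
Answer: 183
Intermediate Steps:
d(v) = -6
a = 12 (a = 2 + 5*2 = 2 + 10 = 12)
(d(3)/p(-1))*(a + 49) = (-6/(-3 - 1*(-1)))*(12 + 49) = -6/(-3 + 1)*61 = -6/(-2)*61 = -6*(-1/2)*61 = 3*61 = 183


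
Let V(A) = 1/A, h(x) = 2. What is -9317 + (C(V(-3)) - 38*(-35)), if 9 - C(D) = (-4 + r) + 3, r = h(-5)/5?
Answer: -39887/5 ≈ -7977.4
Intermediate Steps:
r = 2/5 ≈ 0.40000
C(D) = 48/5 (C(D) = 9 - ((-4 + 2/5) + 3) = 9 - (-18/5 + 3) = 9 - 1*(-3/5) = 9 + 3/5 = 48/5)
-9317 + (C(V(-3)) - 38*(-35)) = -9317 + (48/5 - 38*(-35)) = -9317 + (48/5 + 1330) = -9317 + 6698/5 = -39887/5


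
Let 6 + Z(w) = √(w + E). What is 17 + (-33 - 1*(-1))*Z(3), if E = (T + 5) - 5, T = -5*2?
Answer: 209 - 32*I*√7 ≈ 209.0 - 84.664*I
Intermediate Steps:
T = -10 (T = -1*10 = -10)
E = -10 (E = (-10 + 5) - 5 = -5 - 5 = -10)
Z(w) = -6 + √(-10 + w) (Z(w) = -6 + √(w - 10) = -6 + √(-10 + w))
17 + (-33 - 1*(-1))*Z(3) = 17 + (-33 - 1*(-1))*(-6 + √(-10 + 3)) = 17 + (-33 + 1)*(-6 + √(-7)) = 17 - 32*(-6 + I*√7) = 17 + (192 - 32*I*√7) = 209 - 32*I*√7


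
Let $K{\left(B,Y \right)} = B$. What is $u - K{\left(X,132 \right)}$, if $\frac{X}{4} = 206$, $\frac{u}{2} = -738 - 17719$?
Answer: $-37738$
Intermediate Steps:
$u = -36914$ ($u = 2 \left(-738 - 17719\right) = 2 \left(-18457\right) = -36914$)
$X = 824$ ($X = 4 \cdot 206 = 824$)
$u - K{\left(X,132 \right)} = -36914 - 824 = -37738$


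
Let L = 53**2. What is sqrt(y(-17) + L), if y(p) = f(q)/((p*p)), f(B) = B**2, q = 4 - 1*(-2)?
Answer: sqrt(811837)/17 ≈ 53.001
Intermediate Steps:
q = 6 (q = 4 + 2 = 6)
L = 2809
y(p) = 36/p**2 (y(p) = 6**2/((p*p)) = 36/(p**2) = 36/p**2)
sqrt(y(-17) + L) = sqrt(36/(-17)**2 + 2809) = sqrt(36*(1/289) + 2809) = sqrt(36/289 + 2809) = sqrt(811837/289) = sqrt(811837)/17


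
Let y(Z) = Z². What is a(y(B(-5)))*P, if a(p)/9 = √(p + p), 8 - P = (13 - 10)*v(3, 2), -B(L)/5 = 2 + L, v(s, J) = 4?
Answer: -540*√2 ≈ -763.68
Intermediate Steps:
B(L) = -10 - 5*L (B(L) = -5*(2 + L) = -10 - 5*L)
P = -4 (P = 8 - (13 - 10)*4 = 8 - 3*4 = 8 - 1*12 = 8 - 12 = -4)
a(p) = 9*√2*√p (a(p) = 9*√(p + p) = 9*√(2*p) = 9*(√2*√p) = 9*√2*√p)
a(y(B(-5)))*P = (9*√2*√((-10 - 5*(-5))²))*(-4) = (9*√2*√((-10 + 25)²))*(-4) = (9*√2*√(15²))*(-4) = (9*√2*√225)*(-4) = (9*√2*15)*(-4) = (135*√2)*(-4) = -540*√2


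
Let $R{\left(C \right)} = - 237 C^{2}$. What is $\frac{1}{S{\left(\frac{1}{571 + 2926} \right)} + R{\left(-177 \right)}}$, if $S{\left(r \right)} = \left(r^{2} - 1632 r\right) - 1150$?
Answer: $- \frac{12229009}{90814130709210} \approx -1.3466 \cdot 10^{-7}$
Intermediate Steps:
$S{\left(r \right)} = -1150 + r^{2} - 1632 r$
$\frac{1}{S{\left(\frac{1}{571 + 2926} \right)} + R{\left(-177 \right)}} = \frac{1}{\left(-1150 + \left(\frac{1}{571 + 2926}\right)^{2} - \frac{1632}{571 + 2926}\right) - 237 \left(-177\right)^{2}} = \frac{1}{\left(-1150 + \left(\frac{1}{3497}\right)^{2} - \frac{1632}{3497}\right) - 7424973} = \frac{1}{\left(-1150 + \frac{1}{12229009} - \frac{1632}{3497}\right) - 7424973} = \frac{1}{- \frac{14069067453}{12229009} - 7424973} = \frac{1}{- \frac{90814130709210}{12229009}} = - \frac{12229009}{90814130709210}$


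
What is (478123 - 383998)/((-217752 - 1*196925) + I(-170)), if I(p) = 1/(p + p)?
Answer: -10667500/46996727 ≈ -0.22698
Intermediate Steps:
I(p) = 1/(2*p)
(478123 - 383998)/((-217752 - 1*196925) + I(-170)) = (478123 - 383998)/((-217752 - 1*196925) + (½)/(-170)) = 94125/((-217752 - 196925) + (½)*(-1/170)) = 94125/(-414677 - 1/340) = 94125/(-140990181/340) = 94125*(-340/140990181) = -10667500/46996727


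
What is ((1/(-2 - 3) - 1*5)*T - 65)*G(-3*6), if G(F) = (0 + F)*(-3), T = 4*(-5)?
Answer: 2106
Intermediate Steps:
T = -20
G(F) = -3*F (G(F) = F*(-3) = -3*F)
((1/(-2 - 3) - 1*5)*T - 65)*G(-3*6) = ((1/(-2 - 3) - 1*5)*(-20) - 65)*(-(-9)*6) = ((1/(-5) - 5)*(-20) - 65)*(-3*(-18)) = ((-⅕ - 5)*(-20) - 65)*54 = (-26/5*(-20) - 65)*54 = (104 - 65)*54 = 39*54 = 2106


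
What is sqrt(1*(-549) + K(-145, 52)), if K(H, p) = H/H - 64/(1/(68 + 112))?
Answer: 2*I*sqrt(3017) ≈ 109.85*I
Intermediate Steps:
K(H, p) = -11519 (K(H, p) = 1 - 64/(1/180) = 1 - 64/1/180 = 1 - 64*180 = 1 - 11520 = -11519)
sqrt(1*(-549) + K(-145, 52)) = sqrt(1*(-549) - 11519) = sqrt(-549 - 11519) = sqrt(-12068) = 2*I*sqrt(3017)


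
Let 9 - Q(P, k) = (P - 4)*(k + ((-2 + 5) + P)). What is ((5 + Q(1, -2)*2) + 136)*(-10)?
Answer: -1710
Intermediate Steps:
Q(P, k) = 9 - (-4 + P)*(3 + P + k) (Q(P, k) = 9 - (P - 4)*(k + ((-2 + 5) + P)) = 9 - (-4 + P)*(k + (3 + P)) = 9 - (-4 + P)*(3 + P + k))
((5 + Q(1, -2)*2) + 136)*(-10) = ((5 + (21 + 1 - 1*1² + 4*(-2) - 1*1*(-2))*2) + 136)*(-10) = ((5 + (21 + 1 - 1*1 - 8 + 2)*2) + 136)*(-10) = ((5 + (21 + 1 - 1 - 8 + 2)*2) + 136)*(-10) = ((5 + 15*2) + 136)*(-10) = ((5 + 30) + 136)*(-10) = (35 + 136)*(-10) = 171*(-10) = -1710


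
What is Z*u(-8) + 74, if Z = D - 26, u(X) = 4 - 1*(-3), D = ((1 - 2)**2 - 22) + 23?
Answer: -94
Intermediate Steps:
D = 2 (D = ((-1)**2 - 22) + 23 = (1 - 22) + 23 = -21 + 23 = 2)
u(X) = 7 (u(X) = 4 + 3 = 7)
Z = -24 (Z = 2 - 26 = -24)
Z*u(-8) + 74 = -24*7 + 74 = -168 + 74 = -94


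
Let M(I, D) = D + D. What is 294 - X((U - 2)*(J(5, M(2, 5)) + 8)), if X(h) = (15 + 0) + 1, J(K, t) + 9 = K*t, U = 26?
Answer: 278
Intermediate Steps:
M(I, D) = 2*D
J(K, t) = -9 + K*t
X(h) = 16 (X(h) = 15 + 1 = 16)
294 - X((U - 2)*(J(5, M(2, 5)) + 8)) = 294 - 1*16 = 294 - 16 = 278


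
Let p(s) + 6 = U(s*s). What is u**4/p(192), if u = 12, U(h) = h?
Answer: 3456/6143 ≈ 0.56259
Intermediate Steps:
p(s) = -6 + s**2 (p(s) = -6 + s*s = -6 + s**2)
u**4/p(192) = 12**4/(-6 + 192**2) = 20736/(-6 + 36864) = 20736/36858 = 20736*(1/36858) = 3456/6143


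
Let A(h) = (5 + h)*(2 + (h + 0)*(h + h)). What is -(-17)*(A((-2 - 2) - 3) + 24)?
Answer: -2992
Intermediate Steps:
A(h) = (2 + 2*h**2)*(5 + h) (A(h) = (5 + h)*(2 + h*(2*h)) = (5 + h)*(2 + 2*h**2) = (2 + 2*h**2)*(5 + h))
-(-17)*(A((-2 - 2) - 3) + 24) = -(-17)*((10 + 2*((-2 - 2) - 3) + 2*((-2 - 2) - 3)**3 + 10*((-2 - 2) - 3)**2) + 24) = -(-17)*((10 + 2*(-4 - 3) + 2*(-4 - 3)**3 + 10*(-4 - 3)**2) + 24) = -(-17)*((10 + 2*(-7) + 2*(-7)**3 + 10*(-7)**2) + 24) = -(-17)*((10 - 14 + 2*(-343) + 10*49) + 24) = -(-17)*((10 - 14 - 686 + 490) + 24) = -(-17)*(-200 + 24) = -(-17)*(-176) = -1*2992 = -2992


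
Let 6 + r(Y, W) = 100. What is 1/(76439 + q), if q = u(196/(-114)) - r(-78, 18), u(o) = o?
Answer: 57/4351567 ≈ 1.3099e-5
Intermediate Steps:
r(Y, W) = 94 (r(Y, W) = -6 + 100 = 94)
q = -5456/57 (q = 196/(-114) - 1*94 = 196*(-1/114) - 94 = -98/57 - 94 = -5456/57 ≈ -95.719)
1/(76439 + q) = 1/(76439 - 5456/57) = 1/(4351567/57) = 57/4351567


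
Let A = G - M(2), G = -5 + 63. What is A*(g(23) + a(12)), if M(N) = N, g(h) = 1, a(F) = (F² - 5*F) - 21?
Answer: 3584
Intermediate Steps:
a(F) = -21 + F² - 5*F
G = 58
A = 56 (A = 58 - 1*2 = 58 - 2 = 56)
A*(g(23) + a(12)) = 56*(1 + (-21 + 12² - 5*12)) = 56*(1 + (-21 + 144 - 60)) = 56*(1 + 63) = 56*64 = 3584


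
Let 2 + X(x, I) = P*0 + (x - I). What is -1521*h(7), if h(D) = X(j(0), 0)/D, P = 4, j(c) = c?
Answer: 3042/7 ≈ 434.57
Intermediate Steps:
X(x, I) = -2 + x - I (X(x, I) = -2 + (4*0 + (x - I)) = -2 + (0 + (x - I)) = -2 + (x - I) = -2 + x - I)
h(D) = -2/D (h(D) = (-2 + 0 - 1*0)/D = (-2 + 0 + 0)/D = -2/D)
-1521*h(7) = -(-3042)/7 = -1521*(-2/7) = 3042/7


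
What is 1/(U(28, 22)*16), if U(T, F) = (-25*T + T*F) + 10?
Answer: -1/1184 ≈ -0.00084459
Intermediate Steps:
U(T, F) = 10 - 25*T + F*T (U(T, F) = (-25*T + F*T) + 10 = 10 - 25*T + F*T)
1/(U(28, 22)*16) = 1/((10 - 25*28 + 22*28)*16) = 1/((10 - 700 + 616)*16) = 1/(-74*16) = 1/(-1184) = -1/1184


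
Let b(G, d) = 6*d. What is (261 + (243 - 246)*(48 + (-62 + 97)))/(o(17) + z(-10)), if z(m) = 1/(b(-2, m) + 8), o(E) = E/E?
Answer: 208/17 ≈ 12.235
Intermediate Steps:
o(E) = 1
z(m) = 1/(8 + 6*m) (z(m) = 1/(6*m + 8) = 1/(8 + 6*m))
(261 + (243 - 246)*(48 + (-62 + 97)))/(o(17) + z(-10)) = (261 + (243 - 246)*(48 + (-62 + 97)))/(1 + 1/(2*(4 + 3*(-10)))) = (261 - 3*(48 + 35))/(1 + 1/(2*(4 - 30))) = (261 - 3*83)/(1 + (1/2)/(-26)) = (261 - 249)/(1 + (1/2)*(-1/26)) = 12/(1 - 1/52) = 12/(51/52) = 12*(52/51) = 208/17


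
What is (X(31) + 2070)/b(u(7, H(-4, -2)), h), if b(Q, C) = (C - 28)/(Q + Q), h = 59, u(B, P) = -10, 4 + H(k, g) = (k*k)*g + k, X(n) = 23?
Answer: -41860/31 ≈ -1350.3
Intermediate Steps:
H(k, g) = -4 + k + g*k² (H(k, g) = -4 + ((k*k)*g + k) = -4 + (k²*g + k) = -4 + (g*k² + k) = -4 + (k + g*k²) = -4 + k + g*k²)
b(Q, C) = (-28 + C)/(2*Q) (b(Q, C) = (-28 + C)/((2*Q)) = (-28 + C)*(1/(2*Q)) = (-28 + C)/(2*Q))
(X(31) + 2070)/b(u(7, H(-4, -2)), h) = (23 + 2070)/(((½)*(-28 + 59)/(-10))) = 2093/(((½)*(-⅒)*31)) = 2093/(-31/20) = 2093*(-20/31) = -41860/31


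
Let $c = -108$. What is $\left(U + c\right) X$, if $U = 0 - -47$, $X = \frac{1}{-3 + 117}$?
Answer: $- \frac{61}{114} \approx -0.53509$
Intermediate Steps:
$X = \frac{1}{114} \approx 0.0087719$
$U = 47$ ($U = 0 + 47 = 47$)
$\left(U + c\right) X = \left(47 - 108\right) \frac{1}{114} = \left(-61\right) \frac{1}{114} = - \frac{61}{114}$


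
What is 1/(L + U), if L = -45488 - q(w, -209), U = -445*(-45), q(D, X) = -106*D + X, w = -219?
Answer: -1/48468 ≈ -2.0632e-5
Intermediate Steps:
q(D, X) = X - 106*D
U = 20025
L = -68493 (L = -45488 - (-209 - 106*(-219)) = -45488 - (-209 + 23214) = -45488 - 1*23005 = -45488 - 23005 = -68493)
1/(L + U) = 1/(-68493 + 20025) = 1/(-48468) = -1/48468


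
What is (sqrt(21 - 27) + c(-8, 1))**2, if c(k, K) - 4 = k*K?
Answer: (4 - I*sqrt(6))**2 ≈ 10.0 - 19.596*I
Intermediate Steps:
c(k, K) = 4 + K*k (c(k, K) = 4 + k*K = 4 + K*k)
(sqrt(21 - 27) + c(-8, 1))**2 = (sqrt(21 - 27) + (4 + 1*(-8)))**2 = (sqrt(-6) + (4 - 8))**2 = (I*sqrt(6) - 4)**2 = (-4 + I*sqrt(6))**2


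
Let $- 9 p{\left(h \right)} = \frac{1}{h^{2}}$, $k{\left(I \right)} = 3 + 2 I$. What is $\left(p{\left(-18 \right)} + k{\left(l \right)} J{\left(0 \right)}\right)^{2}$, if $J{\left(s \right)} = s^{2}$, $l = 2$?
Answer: $\frac{1}{8503056} \approx 1.176 \cdot 10^{-7}$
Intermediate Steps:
$p{\left(h \right)} = - \frac{1}{9 h^{2}}$
$\left(p{\left(-18 \right)} + k{\left(l \right)} J{\left(0 \right)}\right)^{2} = \left(- \frac{1}{9 \cdot 324} + \left(3 + 2 \cdot 2\right) 0^{2}\right)^{2} = \left(\left(- \frac{1}{9}\right) \frac{1}{324} + \left(3 + 4\right) 0\right)^{2} = \left(- \frac{1}{2916} + 7 \cdot 0\right)^{2} = \left(- \frac{1}{2916} + 0\right)^{2} = \left(- \frac{1}{2916}\right)^{2} = \frac{1}{8503056}$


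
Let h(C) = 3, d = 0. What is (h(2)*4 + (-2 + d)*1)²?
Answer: 100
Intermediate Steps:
(h(2)*4 + (-2 + d)*1)² = (3*4 + (-2 + 0)*1)² = (12 - 2*1)² = (12 - 2)² = 10² = 100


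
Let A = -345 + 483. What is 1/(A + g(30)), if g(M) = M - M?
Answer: 1/138 ≈ 0.0072464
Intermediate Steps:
g(M) = 0
A = 138
1/(A + g(30)) = 1/(138 + 0) = 1/138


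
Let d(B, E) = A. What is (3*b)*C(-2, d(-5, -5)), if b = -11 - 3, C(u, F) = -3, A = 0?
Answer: 126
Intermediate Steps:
d(B, E) = 0
b = -14 (b = -11 - 1*3 = -11 - 3 = -14)
(3*b)*C(-2, d(-5, -5)) = (3*(-14))*(-3) = -42*(-3) = 126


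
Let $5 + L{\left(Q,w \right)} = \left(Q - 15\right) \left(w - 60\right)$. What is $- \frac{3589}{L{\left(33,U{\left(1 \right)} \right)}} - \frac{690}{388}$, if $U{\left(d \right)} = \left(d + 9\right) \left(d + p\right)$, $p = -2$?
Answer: $\frac{259841}{245410} \approx 1.0588$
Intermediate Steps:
$U{\left(d \right)} = \left(-2 + d\right) \left(9 + d\right)$ ($U{\left(d \right)} = \left(d + 9\right) \left(d - 2\right) = \left(9 + d\right) \left(-2 + d\right) = \left(-2 + d\right) \left(9 + d\right)$)
$L{\left(Q,w \right)} = -5 + \left(-60 + w\right) \left(-15 + Q\right)$ ($L{\left(Q,w \right)} = -5 + \left(Q - 15\right) \left(w - 60\right) = -5 + \left(-15 + Q\right) \left(-60 + w\right) = -5 + \left(-60 + w\right) \left(-15 + Q\right)$)
$- \frac{3589}{L{\left(33,U{\left(1 \right)} \right)}} - \frac{690}{388} = - \frac{3589}{895 - 1980 - 15 \left(-18 + 1^{2} + 7 \cdot 1\right) + 33 \left(-18 + 1^{2} + 7 \cdot 1\right)} - \frac{690}{388} = - \frac{3589}{895 - 1980 - 15 \left(-18 + 1 + 7\right) + 33 \left(-18 + 1 + 7\right)} - \frac{345}{194} = - \frac{3589}{895 - 1980 - -150 + 33 \left(-10\right)} - \frac{345}{194} = - \frac{3589}{895 - 1980 + 150 - 330} - \frac{345}{194} = - \frac{3589}{-1265} - \frac{345}{194} = \left(-3589\right) \left(- \frac{1}{1265}\right) - \frac{345}{194} = \frac{3589}{1265} - \frac{345}{194} = \frac{259841}{245410}$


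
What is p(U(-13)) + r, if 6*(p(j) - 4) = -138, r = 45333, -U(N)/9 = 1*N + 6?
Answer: 45314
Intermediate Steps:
U(N) = -54 - 9*N (U(N) = -9*(1*N + 6) = -9*(N + 6) = -9*(6 + N) = -54 - 9*N)
p(j) = -19 (p(j) = 4 + (1/6)*(-138) = 4 - 23 = -19)
p(U(-13)) + r = -19 + 45333 = 45314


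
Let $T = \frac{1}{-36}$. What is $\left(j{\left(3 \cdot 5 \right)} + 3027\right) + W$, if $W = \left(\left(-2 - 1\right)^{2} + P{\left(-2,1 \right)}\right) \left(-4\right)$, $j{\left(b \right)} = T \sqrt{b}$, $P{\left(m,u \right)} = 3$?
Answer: $2979 - \frac{\sqrt{15}}{36} \approx 2978.9$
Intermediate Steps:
$T = - \frac{1}{36} \approx -0.027778$
$j{\left(b \right)} = - \frac{\sqrt{b}}{36}$
$W = -48$ ($W = \left(\left(-2 - 1\right)^{2} + 3\right) \left(-4\right) = \left(\left(-3\right)^{2} + 3\right) \left(-4\right) = \left(9 + 3\right) \left(-4\right) = 12 \left(-4\right) = -48$)
$\left(j{\left(3 \cdot 5 \right)} + 3027\right) + W = \left(- \frac{\sqrt{3 \cdot 5}}{36} + 3027\right) - 48 = \left(- \frac{\sqrt{15}}{36} + 3027\right) - 48 = \left(3027 - \frac{\sqrt{15}}{36}\right) - 48 = 2979 - \frac{\sqrt{15}}{36}$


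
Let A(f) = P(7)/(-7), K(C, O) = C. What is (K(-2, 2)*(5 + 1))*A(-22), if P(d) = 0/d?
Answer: 0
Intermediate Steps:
P(d) = 0
A(f) = 0 (A(f) = 0/(-7) = 0*(-1/7) = 0)
(K(-2, 2)*(5 + 1))*A(-22) = -2*(5 + 1)*0 = -2*6*0 = -12*0 = 0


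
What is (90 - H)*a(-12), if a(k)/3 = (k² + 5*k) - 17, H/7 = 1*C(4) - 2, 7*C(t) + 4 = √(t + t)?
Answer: 21708 - 402*√2 ≈ 21140.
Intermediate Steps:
C(t) = -4/7 + √2*√t/7 (C(t) = -4/7 + √(t + t)/7 = -4/7 + √(2*t)/7 = -4/7 + (√2*√t)/7 = -4/7 + √2*√t/7)
H = -18 + 2*√2 (H = 7*(1*(-4/7 + √2*√4/7) - 2) = 7*(1*(-4/7 + (⅐)*√2*2) - 2) = 7*(1*(-4/7 + 2*√2/7) - 2) = 7*((-4/7 + 2*√2/7) - 2) = 7*(-18/7 + 2*√2/7) = -18 + 2*√2 ≈ -15.172)
a(k) = -51 + 3*k² + 15*k (a(k) = 3*((k² + 5*k) - 17) = 3*(-17 + k² + 5*k) = -51 + 3*k² + 15*k)
(90 - H)*a(-12) = (90 - (-18 + 2*√2))*(-51 + 3*(-12)² + 15*(-12)) = (90 + (18 - 2*√2))*(-51 + 3*144 - 180) = (108 - 2*√2)*(-51 + 432 - 180) = (108 - 2*√2)*201 = 21708 - 402*√2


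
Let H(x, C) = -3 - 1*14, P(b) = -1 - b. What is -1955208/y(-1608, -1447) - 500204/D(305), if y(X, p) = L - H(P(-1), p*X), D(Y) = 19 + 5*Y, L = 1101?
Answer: -447258653/215774 ≈ -2072.8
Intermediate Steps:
H(x, C) = -17 (H(x, C) = -3 - 14 = -17)
y(X, p) = 1118 (y(X, p) = 1101 - 1*(-17) = 1101 + 17 = 1118)
-1955208/y(-1608, -1447) - 500204/D(305) = -1955208/1118 - 500204/(19 + 5*305) = -1955208*1/1118 - 500204/(19 + 1525) = -977604/559 - 500204/1544 = -977604/559 - 500204*1/1544 = -977604/559 - 125051/386 = -447258653/215774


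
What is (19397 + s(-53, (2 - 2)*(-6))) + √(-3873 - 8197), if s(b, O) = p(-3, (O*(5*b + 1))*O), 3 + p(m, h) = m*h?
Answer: 19394 + I*√12070 ≈ 19394.0 + 109.86*I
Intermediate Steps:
p(m, h) = -3 + h*m (p(m, h) = -3 + m*h = -3 + h*m)
s(b, O) = -3 - 3*O²*(1 + 5*b) (s(b, O) = -3 + ((O*(5*b + 1))*O)*(-3) = -3 + ((O*(1 + 5*b))*O)*(-3) = -3 + (O²*(1 + 5*b))*(-3) = -3 - 3*O²*(1 + 5*b))
(19397 + s(-53, (2 - 2)*(-6))) + √(-3873 - 8197) = (19397 + (-3 + 3*((2 - 2)*(-6))²*(-1 - 5*(-53)))) + √(-3873 - 8197) = (19397 + (-3 + 3*(0*(-6))²*(-1 + 265))) + √(-12070) = (19397 + (-3 + 3*0²*264)) + I*√12070 = (19397 + (-3 + 3*0*264)) + I*√12070 = (19397 + (-3 + 0)) + I*√12070 = (19397 - 3) + I*√12070 = 19394 + I*√12070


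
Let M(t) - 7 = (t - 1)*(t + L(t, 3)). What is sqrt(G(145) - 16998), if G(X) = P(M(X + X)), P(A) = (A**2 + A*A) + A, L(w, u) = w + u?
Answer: 4*sqrt(3548787973) ≈ 2.3829e+5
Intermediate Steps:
L(w, u) = u + w
M(t) = 7 + (-1 + t)*(3 + 2*t) (M(t) = 7 + (t - 1)*(t + (3 + t)) = 7 + (-1 + t)*(3 + 2*t))
P(A) = A + 2*A**2 (P(A) = (A**2 + A**2) + A = 2*A**2 + A = A + 2*A**2)
G(X) = (4 + 2*X + 8*X**2)*(9 + 4*X + 16*X**2) (G(X) = (4 + (X + X) + 2*(X + X)**2)*(1 + 2*(4 + (X + X) + 2*(X + X)**2)) = (4 + 2*X + 2*(2*X)**2)*(1 + 2*(4 + 2*X + 2*(2*X)**2)) = (4 + 2*X + 2*(4*X**2))*(1 + 2*(4 + 2*X + 2*(4*X**2))) = (4 + 2*X + 8*X**2)*(1 + 2*(4 + 2*X + 8*X**2)) = (4 + 2*X + 8*X**2)*(1 + (8 + 4*X + 16*X**2)) = (4 + 2*X + 8*X**2)*(9 + 4*X + 16*X**2))
sqrt(G(145) - 16998) = sqrt((36 + 34*145 + 64*145**3 + 128*145**4 + 144*145**2) - 16998) = sqrt((36 + 4930 + 64*3048625 + 128*442050625 + 144*21025) - 16998) = sqrt((36 + 4930 + 195112000 + 56582480000 + 3027600) - 16998) = sqrt(56780624566 - 16998) = sqrt(56780607568) = 4*sqrt(3548787973)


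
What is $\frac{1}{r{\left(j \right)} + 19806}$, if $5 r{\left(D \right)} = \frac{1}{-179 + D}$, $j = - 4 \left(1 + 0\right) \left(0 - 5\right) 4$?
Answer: $\frac{495}{9803969} \approx 5.049 \cdot 10^{-5}$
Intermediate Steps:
$j = 80$ ($j = - 4 \cdot 1 \left(-5\right) 4 = \left(-4\right) \left(-5\right) 4 = 20 \cdot 4 = 80$)
$r{\left(D \right)} = \frac{1}{5 \left(-179 + D\right)}$
$\frac{1}{r{\left(j \right)} + 19806} = \frac{1}{\frac{1}{5 \left(-179 + 80\right)} + 19806} = \frac{1}{\frac{1}{5 \left(-99\right)} + 19806} = \frac{1}{\frac{1}{5} \left(- \frac{1}{99}\right) + 19806} = \frac{1}{- \frac{1}{495} + 19806} = \frac{1}{\frac{9803969}{495}} = \frac{495}{9803969}$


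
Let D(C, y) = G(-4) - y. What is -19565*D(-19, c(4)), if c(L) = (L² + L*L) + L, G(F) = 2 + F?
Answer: 743470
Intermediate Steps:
c(L) = L + 2*L² (c(L) = (L² + L²) + L = 2*L² + L = L + 2*L²)
D(C, y) = -2 - y (D(C, y) = (2 - 4) - y = -2 - y)
-19565*D(-19, c(4)) = -19565*(-2 - 4*(1 + 2*4)) = -19565*(-2 - 4*(1 + 8)) = -19565*(-2 - 4*9) = -19565*(-2 - 1*36) = -19565*(-2 - 36) = -19565*(-38) = 743470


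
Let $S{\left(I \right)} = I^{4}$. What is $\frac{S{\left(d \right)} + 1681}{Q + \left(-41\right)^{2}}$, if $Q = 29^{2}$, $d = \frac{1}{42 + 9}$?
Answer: $\frac{5686151441}{8530918461} \approx 0.66653$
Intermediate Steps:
$d = \frac{1}{51} \approx 0.019608$
$Q = 841$
$\frac{S{\left(d \right)} + 1681}{Q + \left(-41\right)^{2}} = \frac{\left(\frac{1}{51}\right)^{4} + 1681}{841 + \left(-41\right)^{2}} = \frac{\frac{1}{6765201} + 1681}{841 + 1681} = \frac{11372302882}{6765201 \cdot 2522} = \frac{11372302882}{6765201} \cdot \frac{1}{2522} = \frac{5686151441}{8530918461}$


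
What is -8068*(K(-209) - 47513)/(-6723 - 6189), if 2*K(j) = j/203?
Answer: -38908912279/1310568 ≈ -29689.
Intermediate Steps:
K(j) = j/406 (K(j) = (j/203)/2 = j/406)
-8068*(K(-209) - 47513)/(-6723 - 6189) = -8068*((1/406)*(-209) - 47513)/(-6723 - 6189) = -8068/((-12912/(-209/406 - 47513))) = -8068/((-12912/(-19290487/406))) = -8068/((-12912*(-406/19290487))) = -8068/5242272/19290487 = -8068*19290487/5242272 = -38908912279/1310568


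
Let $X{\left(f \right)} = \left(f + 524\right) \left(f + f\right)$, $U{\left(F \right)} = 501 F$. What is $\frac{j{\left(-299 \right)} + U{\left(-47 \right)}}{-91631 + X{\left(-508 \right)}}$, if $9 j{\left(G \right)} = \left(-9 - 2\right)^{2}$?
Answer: $\frac{211802}{970983} \approx 0.21813$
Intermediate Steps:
$j{\left(G \right)} = \frac{121}{9}$ ($j{\left(G \right)} = \frac{\left(-9 - 2\right)^{2}}{9} = \frac{\left(-11\right)^{2}}{9} = \frac{1}{9} \cdot 121 = \frac{121}{9}$)
$X{\left(f \right)} = 2 f \left(524 + f\right)$ ($X{\left(f \right)} = \left(524 + f\right) 2 f = 2 f \left(524 + f\right)$)
$\frac{j{\left(-299 \right)} + U{\left(-47 \right)}}{-91631 + X{\left(-508 \right)}} = \frac{\frac{121}{9} + 501 \left(-47\right)}{-91631 + 2 \left(-508\right) \left(524 - 508\right)} = \frac{\frac{121}{9} - 23547}{-91631 + 2 \left(-508\right) 16} = - \frac{211802}{9 \left(-91631 - 16256\right)} = - \frac{211802}{9 \left(-107887\right)} = \left(- \frac{211802}{9}\right) \left(- \frac{1}{107887}\right) = \frac{211802}{970983}$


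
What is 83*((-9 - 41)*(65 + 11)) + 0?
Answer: -315400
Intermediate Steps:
83*((-9 - 41)*(65 + 11)) + 0 = 83*(-50*76) + 0 = 83*(-3800) + 0 = -315400 + 0 = -315400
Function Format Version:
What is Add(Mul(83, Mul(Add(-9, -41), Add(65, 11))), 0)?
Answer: -315400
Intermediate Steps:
Add(Mul(83, Mul(Add(-9, -41), Add(65, 11))), 0) = Add(Mul(83, Mul(-50, 76)), 0) = Add(Mul(83, -3800), 0) = Add(-315400, 0) = -315400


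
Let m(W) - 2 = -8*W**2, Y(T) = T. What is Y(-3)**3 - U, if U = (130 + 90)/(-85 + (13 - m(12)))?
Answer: -1333/49 ≈ -27.204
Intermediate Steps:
m(W) = 2 - 8*W**2
U = 10/49 (U = (130 + 90)/(-85 + (13 - (2 - 8*12**2))) = 220/(-85 + (13 - (2 - 8*144))) = 220/(-85 + (13 - (2 - 1152))) = 220/(-85 + (13 - 1*(-1150))) = 220/(-85 + (13 + 1150)) = 220/(-85 + 1163) = 220/1078 = 220*(1/1078) = 10/49 ≈ 0.20408)
Y(-3)**3 - U = (-3)**3 - 1*10/49 = -27 - 10/49 = -1333/49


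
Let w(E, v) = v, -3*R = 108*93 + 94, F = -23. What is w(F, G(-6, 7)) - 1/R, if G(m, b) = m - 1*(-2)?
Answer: -40549/10138 ≈ -3.9997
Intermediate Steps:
G(m, b) = 2 + m (G(m, b) = m + 2 = 2 + m)
R = -10138/3 (R = -(108*93 + 94)/3 = -(10044 + 94)/3 = -⅓*10138 = -10138/3 ≈ -3379.3)
w(F, G(-6, 7)) - 1/R = (2 - 6) - 1/(-10138/3) = -4 - 1*(-3/10138) = -4 + 3/10138 = -40549/10138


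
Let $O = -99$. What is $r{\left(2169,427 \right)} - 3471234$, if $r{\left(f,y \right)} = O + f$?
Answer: $-3469164$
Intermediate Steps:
$r{\left(f,y \right)} = -99 + f$
$r{\left(2169,427 \right)} - 3471234 = \left(-99 + 2169\right) - 3471234 = 2070 - 3471234 = -3469164$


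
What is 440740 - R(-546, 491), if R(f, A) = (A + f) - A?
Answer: 441286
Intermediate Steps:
R(f, A) = f
440740 - R(-546, 491) = 440740 - 1*(-546) = 440740 + 546 = 441286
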